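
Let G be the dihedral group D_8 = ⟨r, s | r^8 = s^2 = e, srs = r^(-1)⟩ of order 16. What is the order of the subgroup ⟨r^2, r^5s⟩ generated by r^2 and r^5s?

|⟨r^2⟩| = 4 and |⟨r^5s⟩| = 2, so |H| is a multiple of lcm(4, 2) = 4 and divides |G| = 16.
Closing under the operation: H = {e, r^2, r^4, r^6, rs, r^3s, r^5s, r^7s}, so |H| = 8.

8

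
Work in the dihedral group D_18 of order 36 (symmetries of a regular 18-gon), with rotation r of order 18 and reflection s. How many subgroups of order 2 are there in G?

|G| = 36 and 2 | 36, so subgroups of order 2 are possible by Lagrange.
The subgroups of order 2 are: {e, r^10s}; {e, r^11s}; {e, r^12s}; {e, r^13s}; … (19 in all).
So G has 19 subgroups of order 2.

19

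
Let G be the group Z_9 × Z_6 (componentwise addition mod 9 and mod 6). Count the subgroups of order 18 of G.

|G| = 54 and 18 | 54, so subgroups of order 18 are possible by Lagrange.
The subgroups of order 18 are: {(0,0), (0,1), (0,2), (0,3), (0,4), (0,5), (3,0), (3,1), (3,2), (3,3), (3,4), (3,5), (6,0), (6,1), (6,2), (6,3), (6,4), (6,5)}; {(0,0), (0,3), (1,0), (1,3), (2,0), (2,3), (3,0), (3,3), (4,0), (4,3), (5,0), (5,3), (6,0), (6,3), (7,0), (7,3), (8,0), (8,3)}; {(0,0), (0,3), (1,1), (1,4), (2,2), (2,5), (3,0), (3,3), (4,1), (4,4), (5,2), (5,5), (6,0), (6,3), (7,1), (7,4), (8,2), (8,5)}; {(0,0), (0,3), (1,2), (1,5), (2,1), (2,4), (3,0), (3,3), (4,2), (4,5), (5,1), (5,4), (6,0), (6,3), (7,2), (7,5), (8,1), (8,4)}.
So G has 4 subgroups of order 18.

4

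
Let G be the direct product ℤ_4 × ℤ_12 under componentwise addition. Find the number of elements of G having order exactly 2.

3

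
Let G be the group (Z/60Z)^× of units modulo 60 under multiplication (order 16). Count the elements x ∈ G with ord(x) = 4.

8

The elements of order 4 are: 7, 13, 17, 23, 37, 43, 47, 53.
That's 8.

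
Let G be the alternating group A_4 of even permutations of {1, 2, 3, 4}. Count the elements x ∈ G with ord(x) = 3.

The elements of order 3 are: (2 3 4), (2 4 3), (1 2 3), (1 2 4), (1 3 2), (1 3 4), (1 4 2), (1 4 3).
That's 8.

8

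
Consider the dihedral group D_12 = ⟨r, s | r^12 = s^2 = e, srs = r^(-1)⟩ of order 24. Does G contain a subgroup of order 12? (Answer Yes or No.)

Yes

12 | 24. A subgroup of order 12 is {e, r, r^2, r^3, r^4, r^5, r^6, r^7, r^8, r^9, r^10, r^11}.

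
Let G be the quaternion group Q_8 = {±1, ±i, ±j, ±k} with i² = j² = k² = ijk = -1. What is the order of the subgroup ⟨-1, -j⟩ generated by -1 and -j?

4

|⟨-1⟩| = 2 and |⟨-j⟩| = 4, so |H| is a multiple of lcm(2, 4) = 4 and divides |G| = 8.
Closing under the operation: H = {1, -1, j, -j}, so |H| = 4.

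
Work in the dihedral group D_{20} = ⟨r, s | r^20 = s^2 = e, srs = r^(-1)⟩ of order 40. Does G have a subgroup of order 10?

Yes

10 | 40. A subgroup of order 10 is {e, r^2, r^4, r^6, r^8, r^10, r^12, r^14, r^16, r^18}.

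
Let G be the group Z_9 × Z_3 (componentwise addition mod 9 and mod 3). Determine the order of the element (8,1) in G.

The order of (8,1) in Z_9 × Z_3 is lcm(ord(8) in Z_9, ord(1) in Z_3).
ord(8) = 9 and ord(1) = 3, so |⟨(8,1)⟩| = lcm(9, 3) = 9.

9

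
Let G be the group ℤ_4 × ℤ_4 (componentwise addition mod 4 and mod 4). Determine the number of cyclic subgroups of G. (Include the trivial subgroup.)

A cyclic subgroup of order d is generated by each of its φ(d) elements of order d, so the cyclic subgroups of order d number (#elements of order d)/φ(d).
Cyclic subgroups by order — order 1: 1; order 2: 3; order 4: 6.
Total: 10.

10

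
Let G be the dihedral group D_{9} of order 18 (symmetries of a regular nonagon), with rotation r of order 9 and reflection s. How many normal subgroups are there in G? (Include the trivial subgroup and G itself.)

G has 16 subgroups. Checking conjugation-invariance by order — order 1: 1/1 normal; order 2: 0/9 normal; order 3: 1/1 normal; order 6: 0/3 normal; order 9: 1/1 normal; order 18: 1/1 normal.
Total normal subgroups: 4.

4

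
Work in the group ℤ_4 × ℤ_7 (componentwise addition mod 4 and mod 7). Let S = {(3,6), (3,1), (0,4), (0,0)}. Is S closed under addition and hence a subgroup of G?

No

(3,1) ∈ S but its inverse (1,6) ∉ S, so S is not a subgroup.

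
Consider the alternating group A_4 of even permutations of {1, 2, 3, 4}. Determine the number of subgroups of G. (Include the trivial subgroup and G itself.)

10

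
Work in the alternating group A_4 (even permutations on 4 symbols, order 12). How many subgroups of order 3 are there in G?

|G| = 12 and 3 | 12, so subgroups of order 3 are possible by Lagrange.
The subgroups of order 3 are: {e, (1 2 3), (1 3 2)}; {e, (1 2 4), (1 4 2)}; {e, (1 3 4), (1 4 3)}; {e, (2 3 4), (2 4 3)}.
So G has 4 subgroups of order 3.

4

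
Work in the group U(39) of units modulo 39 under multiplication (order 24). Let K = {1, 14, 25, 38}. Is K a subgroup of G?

Yes

|K| = 4 divides |G| = 24, consistent with Lagrange.
K contains the identity, every element's inverse is in K, and K is closed under ·: it is a subgroup.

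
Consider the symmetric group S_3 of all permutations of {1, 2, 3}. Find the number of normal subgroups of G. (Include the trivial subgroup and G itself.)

G has 6 subgroups. Checking conjugation-invariance by order — order 1: 1/1 normal; order 2: 0/3 normal; order 3: 1/1 normal; order 6: 1/1 normal.
Total normal subgroups: 3.

3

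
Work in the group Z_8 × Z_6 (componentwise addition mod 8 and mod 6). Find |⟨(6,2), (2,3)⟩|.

|⟨(6,2)⟩| = 12 and |⟨(2,3)⟩| = 4, so |H| is a multiple of lcm(12, 4) = 12 and divides |G| = 48.
Closing under the operation: H = {(0,0), (0,1), (0,2), (0,3), (0,4), (0,5), (2,0), (2,1), (2,2), (2,3), (2,4), (2,5), (4,0), (4,1), (4,2), (4,3), (4,4), (4,5), (6,0), (6,1), (6,2), (6,3), (6,4), (6,5)}, so |H| = 24.

24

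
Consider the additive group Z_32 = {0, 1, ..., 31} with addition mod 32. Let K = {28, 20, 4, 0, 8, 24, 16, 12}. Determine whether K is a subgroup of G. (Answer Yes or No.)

Yes

|K| = 8 divides |G| = 32, consistent with Lagrange.
K contains the identity, every element's inverse is in K, and K is closed under +: it is a subgroup.
In fact K = ⟨4⟩.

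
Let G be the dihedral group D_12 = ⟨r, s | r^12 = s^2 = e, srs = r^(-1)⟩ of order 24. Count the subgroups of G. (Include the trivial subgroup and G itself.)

|G| = 24, so by Lagrange every subgroup order divides 24. Divisors: 1, 2, 3, 4, 6, 8, 12, 24.
Subgroups by order — order 1: 1; order 2: 13; order 3: 1; order 4: 7; order 6: 5; order 8: 3; order 12: 3; order 24: 1.
Total: 1 + 13 + 1 + 7 + 5 + 3 + 3 + 1 = 34.

34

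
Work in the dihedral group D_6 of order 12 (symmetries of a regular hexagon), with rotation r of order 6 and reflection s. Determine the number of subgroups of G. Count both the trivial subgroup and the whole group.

16

|G| = 12, so by Lagrange every subgroup order divides 12. Divisors: 1, 2, 3, 4, 6, 12.
Subgroups by order — order 1: 1; order 2: 7; order 3: 1; order 4: 3; order 6: 3; order 12: 1.
Total: 1 + 7 + 1 + 3 + 3 + 1 = 16.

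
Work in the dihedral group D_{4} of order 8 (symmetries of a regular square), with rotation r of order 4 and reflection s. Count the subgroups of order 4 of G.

|G| = 8 and 4 | 8, so subgroups of order 4 are possible by Lagrange.
The subgroups of order 4 are: {e, r, r^2, r^3}; {e, r^2, s, r^2s}; {e, r^2, rs, r^3s}.
So G has 3 subgroups of order 4.

3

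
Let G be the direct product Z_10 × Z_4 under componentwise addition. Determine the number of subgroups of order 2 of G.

3

|G| = 40 and 2 | 40, so subgroups of order 2 are possible by Lagrange.
The subgroups of order 2 are: {(0,0), (0,2)}; {(0,0), (5,0)}; {(0,0), (5,2)}.
So G has 3 subgroups of order 2.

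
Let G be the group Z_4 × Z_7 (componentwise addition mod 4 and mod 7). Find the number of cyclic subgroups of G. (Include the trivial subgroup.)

Each element a generates a cyclic subgroup ⟨a⟩; distinct elements may generate the same one (a cyclic group of order d has φ(d) generators).
Cyclic subgroups by order — order 1: 1; order 2: 1; order 4: 1; order 7: 1; order 14: 1; order 28: 1.
Total: 6.

6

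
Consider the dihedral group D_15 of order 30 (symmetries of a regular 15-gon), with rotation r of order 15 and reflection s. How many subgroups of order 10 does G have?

3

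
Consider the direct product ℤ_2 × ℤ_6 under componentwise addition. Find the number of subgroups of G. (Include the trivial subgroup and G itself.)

|G| = 12, so by Lagrange every subgroup order divides 12. Divisors: 1, 2, 3, 4, 6, 12.
Subgroups by order — order 1: 1; order 2: 3; order 3: 1; order 4: 1; order 6: 3; order 12: 1.
Total: 1 + 3 + 1 + 1 + 3 + 1 = 10.

10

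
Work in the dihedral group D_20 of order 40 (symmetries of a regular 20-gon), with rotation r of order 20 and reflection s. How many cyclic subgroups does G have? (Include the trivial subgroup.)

26

Each element a generates a cyclic subgroup ⟨a⟩; distinct elements may generate the same one (a cyclic group of order d has φ(d) generators).
Cyclic subgroups by order — order 1: 1; order 2: 21; order 4: 1; order 5: 1; order 10: 1; order 20: 1.
Total: 26.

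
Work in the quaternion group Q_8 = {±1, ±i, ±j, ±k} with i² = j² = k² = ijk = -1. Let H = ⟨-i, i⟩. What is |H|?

4

|⟨-i⟩| = 4 and |⟨i⟩| = 4, so |H| is a multiple of lcm(4, 4) = 4 and divides |G| = 8.
Closing under the operation: H = {1, -1, i, -i}, so |H| = 4.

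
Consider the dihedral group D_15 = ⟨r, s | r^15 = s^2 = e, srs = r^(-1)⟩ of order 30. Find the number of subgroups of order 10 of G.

|G| = 30 and 10 | 30, so subgroups of order 10 are possible by Lagrange.
The subgroups of order 10 are: {e, r^3, r^6, r^9, r^12, rs, r^4s, r^7s, r^10s, r^13s}; {e, r^3, r^6, r^9, r^12, r^2s, r^5s, r^8s, r^11s, r^14s}; {e, r^3, r^6, r^9, r^12, s, r^3s, r^6s, r^9s, r^12s}.
So G has 3 subgroups of order 10.

3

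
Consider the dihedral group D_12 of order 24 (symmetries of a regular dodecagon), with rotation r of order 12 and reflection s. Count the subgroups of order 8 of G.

|G| = 24 and 8 | 24, so subgroups of order 8 are possible by Lagrange.
The subgroups of order 8 are: {e, r^3, r^6, r^9, rs, r^4s, r^7s, r^10s}; {e, r^3, r^6, r^9, r^2s, r^5s, r^8s, r^11s}; {e, r^3, r^6, r^9, s, r^3s, r^6s, r^9s}.
So G has 3 subgroups of order 8.

3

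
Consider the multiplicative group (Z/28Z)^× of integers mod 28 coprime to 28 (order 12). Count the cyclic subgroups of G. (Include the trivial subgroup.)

A cyclic subgroup of order d is generated by each of its φ(d) elements of order d, so the cyclic subgroups of order d number (#elements of order d)/φ(d).
Cyclic subgroups by order — order 1: 1; order 2: 3; order 3: 1; order 6: 3.
Total: 8.

8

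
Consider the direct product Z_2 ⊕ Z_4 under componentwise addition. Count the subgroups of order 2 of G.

3

|G| = 8 and 2 | 8, so subgroups of order 2 are possible by Lagrange.
The subgroups of order 2 are: {(0,0), (0,2)}; {(0,0), (1,0)}; {(0,0), (1,2)}.
So G has 3 subgroups of order 2.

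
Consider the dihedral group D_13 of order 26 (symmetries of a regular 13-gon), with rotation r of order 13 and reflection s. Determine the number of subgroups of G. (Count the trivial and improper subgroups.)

16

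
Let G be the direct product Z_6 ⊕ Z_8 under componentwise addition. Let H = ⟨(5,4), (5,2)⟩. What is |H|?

24

|⟨(5,4)⟩| = 6 and |⟨(5,2)⟩| = 12, so |H| is a multiple of lcm(6, 12) = 12 and divides |G| = 48.
Closing under the operation: H = {(0,0), (0,2), (0,4), (0,6), (1,0), (1,2), (1,4), (1,6), (2,0), (2,2), (2,4), (2,6), (3,0), (3,2), (3,4), (3,6), (4,0), (4,2), (4,4), (4,6), (5,0), (5,2), (5,4), (5,6)}, so |H| = 24.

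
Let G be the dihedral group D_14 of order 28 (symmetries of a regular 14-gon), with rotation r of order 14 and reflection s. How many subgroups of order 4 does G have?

7

|G| = 28 and 4 | 28, so subgroups of order 4 are possible by Lagrange.
The subgroups of order 4 are: {e, r^7, r^3s, r^10s}; {e, r^7, r^4s, r^11s}; {e, r^7, r^5s, r^12s}; {e, r^7, r^6s, r^13s}; … (7 in all).
So G has 7 subgroups of order 4.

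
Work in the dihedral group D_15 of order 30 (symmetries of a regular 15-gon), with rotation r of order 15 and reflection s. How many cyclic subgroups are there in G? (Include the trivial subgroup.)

19

Each element a generates a cyclic subgroup ⟨a⟩; distinct elements may generate the same one (a cyclic group of order d has φ(d) generators).
Cyclic subgroups by order — order 1: 1; order 2: 15; order 3: 1; order 5: 1; order 15: 1.
Total: 19.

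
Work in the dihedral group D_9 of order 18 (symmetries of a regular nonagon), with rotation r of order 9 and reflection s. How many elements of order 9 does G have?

6

The elements of order 9 are: r, r^2, r^4, r^5, r^7, r^8.
That's 6.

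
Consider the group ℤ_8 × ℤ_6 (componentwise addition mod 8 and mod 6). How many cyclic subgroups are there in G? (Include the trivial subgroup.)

A cyclic subgroup of order d is generated by each of its φ(d) elements of order d, so the cyclic subgroups of order d number (#elements of order d)/φ(d).
Cyclic subgroups by order — order 1: 1; order 2: 3; order 3: 1; order 4: 2; order 6: 3; order 8: 2; order 12: 2; order 24: 2.
Total: 16.

16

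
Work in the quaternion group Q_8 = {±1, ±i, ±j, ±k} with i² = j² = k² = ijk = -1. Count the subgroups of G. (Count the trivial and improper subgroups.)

6

|G| = 8, so by Lagrange every subgroup order divides 8. Divisors: 1, 2, 4, 8.
Subgroups by order — order 1: 1; order 2: 1; order 4: 3; order 8: 1.
Total: 1 + 1 + 3 + 1 = 6.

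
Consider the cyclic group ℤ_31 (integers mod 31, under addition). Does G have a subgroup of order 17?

No

17 does not divide |G| = 31, so by Lagrange no subgroup of order 17 exists.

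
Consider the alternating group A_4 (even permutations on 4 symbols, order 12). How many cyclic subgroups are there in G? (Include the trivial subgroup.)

8

Each element a generates a cyclic subgroup ⟨a⟩; distinct elements may generate the same one (a cyclic group of order d has φ(d) generators).
Cyclic subgroups by order — order 1: 1; order 2: 3; order 3: 4.
Total: 8.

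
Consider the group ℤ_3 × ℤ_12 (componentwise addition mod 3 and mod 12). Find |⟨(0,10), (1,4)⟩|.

18

|⟨(0,10)⟩| = 6 and |⟨(1,4)⟩| = 3, so |H| is a multiple of lcm(6, 3) = 6 and divides |G| = 36.
Closing under the operation: H = {(0,0), (0,2), (0,4), (0,6), (0,8), (0,10), (1,0), (1,2), (1,4), (1,6), (1,8), (1,10), (2,0), (2,2), (2,4), (2,6), (2,8), (2,10)}, so |H| = 18.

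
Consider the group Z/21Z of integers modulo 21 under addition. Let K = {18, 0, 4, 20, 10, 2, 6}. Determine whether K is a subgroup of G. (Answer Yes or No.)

2 ∈ K but its inverse 19 ∉ K, so K is not a subgroup.

No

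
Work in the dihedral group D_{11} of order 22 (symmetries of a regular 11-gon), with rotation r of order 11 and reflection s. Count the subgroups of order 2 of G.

11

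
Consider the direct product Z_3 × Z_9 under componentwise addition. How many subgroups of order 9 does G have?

4

|G| = 27 and 9 | 27, so subgroups of order 9 are possible by Lagrange.
The subgroups of order 9 are: {(0,0), (0,1), (0,2), (0,3), (0,4), (0,5), (0,6), (0,7), (0,8)}; {(0,0), (0,3), (0,6), (1,0), (1,3), (1,6), (2,0), (2,3), (2,6)}; {(0,0), (0,3), (0,6), (1,1), (1,4), (1,7), (2,2), (2,5), (2,8)}; {(0,0), (0,3), (0,6), (1,2), (1,5), (1,8), (2,1), (2,4), (2,7)}.
So G has 4 subgroups of order 9.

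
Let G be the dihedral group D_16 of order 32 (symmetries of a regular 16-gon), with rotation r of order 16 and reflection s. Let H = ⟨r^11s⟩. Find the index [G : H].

|⟨r^11s⟩| = 2 and |G| = 32.
By Lagrange, [G : H] = |G|/|H| = 32/2 = 16.

16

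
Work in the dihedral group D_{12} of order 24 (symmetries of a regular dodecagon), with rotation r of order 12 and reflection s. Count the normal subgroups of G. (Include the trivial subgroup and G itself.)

9

G has 34 subgroups. Checking conjugation-invariance by order — order 1: 1/1 normal; order 2: 1/13 normal; order 3: 1/1 normal; order 4: 1/7 normal; order 6: 1/5 normal; order 8: 0/3 normal; order 12: 3/3 normal; order 24: 1/1 normal.
Total normal subgroups: 9.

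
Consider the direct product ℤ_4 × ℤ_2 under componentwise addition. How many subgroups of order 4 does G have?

|G| = 8 and 4 | 8, so subgroups of order 4 are possible by Lagrange.
The subgroups of order 4 are: {(0,0), (0,1), (2,0), (2,1)}; {(0,0), (1,0), (2,0), (3,0)}; {(0,0), (1,1), (2,0), (3,1)}.
So G has 3 subgroups of order 4.

3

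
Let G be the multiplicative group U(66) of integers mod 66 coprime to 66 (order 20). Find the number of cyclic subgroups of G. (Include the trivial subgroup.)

A cyclic subgroup of order d is generated by each of its φ(d) elements of order d, so the cyclic subgroups of order d number (#elements of order d)/φ(d).
Cyclic subgroups by order — order 1: 1; order 2: 3; order 5: 1; order 10: 3.
Total: 8.

8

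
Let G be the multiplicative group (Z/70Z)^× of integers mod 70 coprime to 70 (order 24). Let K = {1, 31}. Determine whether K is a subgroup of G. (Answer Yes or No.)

No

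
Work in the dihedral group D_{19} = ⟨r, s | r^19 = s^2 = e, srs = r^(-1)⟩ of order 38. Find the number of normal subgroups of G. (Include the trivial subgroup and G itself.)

G has 22 subgroups. Checking conjugation-invariance by order — order 1: 1/1 normal; order 2: 0/19 normal; order 19: 1/1 normal; order 38: 1/1 normal.
Total normal subgroups: 3.

3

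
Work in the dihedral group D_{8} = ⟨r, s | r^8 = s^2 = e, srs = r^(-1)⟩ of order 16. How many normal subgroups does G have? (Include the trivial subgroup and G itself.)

G has 19 subgroups. Checking conjugation-invariance by order — order 1: 1/1 normal; order 2: 1/9 normal; order 4: 1/5 normal; order 8: 3/3 normal; order 16: 1/1 normal.
Total normal subgroups: 7.

7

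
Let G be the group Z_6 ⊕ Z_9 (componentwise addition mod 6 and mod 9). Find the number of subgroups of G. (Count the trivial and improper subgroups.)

|G| = 54, so by Lagrange every subgroup order divides 54. Divisors: 1, 2, 3, 6, 9, 18, 27, 54.
Subgroups by order — order 1: 1; order 2: 1; order 3: 4; order 6: 4; order 9: 4; order 18: 4; order 27: 1; order 54: 1.
Total: 1 + 1 + 4 + 4 + 4 + 4 + 1 + 1 = 20.

20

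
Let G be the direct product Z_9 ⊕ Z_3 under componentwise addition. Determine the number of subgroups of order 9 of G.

4

|G| = 27 and 9 | 27, so subgroups of order 9 are possible by Lagrange.
The subgroups of order 9 are: {(0,0), (0,1), (0,2), (3,0), (3,1), (3,2), (6,0), (6,1), (6,2)}; {(0,0), (1,0), (2,0), (3,0), (4,0), (5,0), (6,0), (7,0), (8,0)}; {(0,0), (1,1), (2,2), (3,0), (4,1), (5,2), (6,0), (7,1), (8,2)}; {(0,0), (1,2), (2,1), (3,0), (4,2), (5,1), (6,0), (7,2), (8,1)}.
So G has 4 subgroups of order 9.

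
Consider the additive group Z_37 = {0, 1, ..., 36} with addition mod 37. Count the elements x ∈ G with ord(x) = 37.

36

In a cyclic group of order 37, the number of elements of order d (for d | 37) is φ(d).
φ(37) = 36.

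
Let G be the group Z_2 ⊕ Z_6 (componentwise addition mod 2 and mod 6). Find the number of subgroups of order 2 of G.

3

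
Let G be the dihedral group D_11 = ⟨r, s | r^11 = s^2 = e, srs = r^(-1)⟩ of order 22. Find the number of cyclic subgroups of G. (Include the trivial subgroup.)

13

Each element a generates a cyclic subgroup ⟨a⟩; distinct elements may generate the same one (a cyclic group of order d has φ(d) generators).
Cyclic subgroups by order — order 1: 1; order 2: 11; order 11: 1.
Total: 13.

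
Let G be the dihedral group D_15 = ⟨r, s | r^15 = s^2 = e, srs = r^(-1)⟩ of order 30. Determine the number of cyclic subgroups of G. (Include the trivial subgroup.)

A cyclic subgroup of order d is generated by each of its φ(d) elements of order d, so the cyclic subgroups of order d number (#elements of order d)/φ(d).
Cyclic subgroups by order — order 1: 1; order 2: 15; order 3: 1; order 5: 1; order 15: 1.
Total: 19.

19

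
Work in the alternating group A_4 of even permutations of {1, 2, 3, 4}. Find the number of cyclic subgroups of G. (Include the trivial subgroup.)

Group the elements of G by the cyclic subgroup they generate; each cyclic subgroup of order d accounts for φ(d) elements.
Cyclic subgroups by order — order 1: 1; order 2: 3; order 3: 4.
Total: 8.

8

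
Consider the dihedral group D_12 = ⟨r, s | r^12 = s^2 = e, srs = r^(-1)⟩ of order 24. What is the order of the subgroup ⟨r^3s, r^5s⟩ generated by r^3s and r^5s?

12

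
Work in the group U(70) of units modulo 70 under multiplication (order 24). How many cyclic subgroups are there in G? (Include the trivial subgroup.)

Each element a generates a cyclic subgroup ⟨a⟩; distinct elements may generate the same one (a cyclic group of order d has φ(d) generators).
Cyclic subgroups by order — order 1: 1; order 2: 3; order 3: 1; order 4: 2; order 6: 3; order 12: 2.
Total: 12.

12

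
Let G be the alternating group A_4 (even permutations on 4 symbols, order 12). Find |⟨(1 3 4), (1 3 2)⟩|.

|⟨(1 3 4)⟩| = 3 and |⟨(1 3 2)⟩| = 3, so |H| is a multiple of lcm(3, 3) = 3 and divides |G| = 12.
Closing {(1 3 4), (1 3 2)} under the group operation gives all of G, so |H| = 12.

12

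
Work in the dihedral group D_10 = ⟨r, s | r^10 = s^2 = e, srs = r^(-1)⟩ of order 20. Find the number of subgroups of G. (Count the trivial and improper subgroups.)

22

|G| = 20, so by Lagrange every subgroup order divides 20. Divisors: 1, 2, 4, 5, 10, 20.
Subgroups by order — order 1: 1; order 2: 11; order 4: 5; order 5: 1; order 10: 3; order 20: 1.
Total: 1 + 11 + 5 + 1 + 3 + 1 = 22.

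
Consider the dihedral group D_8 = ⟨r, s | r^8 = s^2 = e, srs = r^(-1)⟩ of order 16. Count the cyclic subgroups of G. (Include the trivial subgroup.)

Each element a generates a cyclic subgroup ⟨a⟩; distinct elements may generate the same one (a cyclic group of order d has φ(d) generators).
Cyclic subgroups by order — order 1: 1; order 2: 9; order 4: 1; order 8: 1.
Total: 12.

12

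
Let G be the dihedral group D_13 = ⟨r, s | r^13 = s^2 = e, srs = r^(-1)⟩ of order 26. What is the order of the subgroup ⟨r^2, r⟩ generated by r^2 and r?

|⟨r^2⟩| = 13 and |⟨r⟩| = 13, so |H| is a multiple of lcm(13, 13) = 13 and divides |G| = 26.
Closing under the operation: H = {e, r, r^2, r^3, r^4, r^5, r^6, r^7, r^8, r^9, r^10, r^11, r^12}, so |H| = 13.

13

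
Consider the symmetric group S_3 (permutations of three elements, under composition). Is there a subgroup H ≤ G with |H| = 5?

No

5 does not divide |G| = 6, so by Lagrange no subgroup of order 5 exists.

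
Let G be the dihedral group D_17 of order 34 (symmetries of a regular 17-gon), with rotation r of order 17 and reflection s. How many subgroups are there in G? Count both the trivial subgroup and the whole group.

20

|G| = 34, so by Lagrange every subgroup order divides 34. Divisors: 1, 2, 17, 34.
Subgroups by order — order 1: 1; order 2: 17; order 17: 1; order 34: 1.
Total: 1 + 17 + 1 + 1 = 20.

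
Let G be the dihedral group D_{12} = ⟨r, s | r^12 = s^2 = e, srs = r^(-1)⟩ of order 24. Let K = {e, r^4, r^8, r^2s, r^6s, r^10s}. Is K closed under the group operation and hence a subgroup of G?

|K| = 6 divides |G| = 24, consistent with Lagrange.
K contains the identity, every element's inverse is in K, and K is closed under ·: it is a subgroup.

Yes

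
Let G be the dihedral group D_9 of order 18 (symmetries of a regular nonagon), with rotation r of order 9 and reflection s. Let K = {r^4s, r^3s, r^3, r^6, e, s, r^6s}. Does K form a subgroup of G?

|K| = 7 does not divide |G| = 18, so by Lagrange K is not a subgroup.

No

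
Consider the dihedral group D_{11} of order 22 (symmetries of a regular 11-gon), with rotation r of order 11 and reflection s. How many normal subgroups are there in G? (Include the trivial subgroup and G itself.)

G has 14 subgroups. Checking conjugation-invariance by order — order 1: 1/1 normal; order 2: 0/11 normal; order 11: 1/1 normal; order 22: 1/1 normal.
Total normal subgroups: 3.

3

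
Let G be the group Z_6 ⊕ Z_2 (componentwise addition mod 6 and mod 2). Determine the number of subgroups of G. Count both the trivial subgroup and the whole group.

10

|G| = 12, so by Lagrange every subgroup order divides 12. Divisors: 1, 2, 3, 4, 6, 12.
Subgroups by order — order 1: 1; order 2: 3; order 3: 1; order 4: 1; order 6: 3; order 12: 1.
Total: 1 + 3 + 1 + 1 + 3 + 1 = 10.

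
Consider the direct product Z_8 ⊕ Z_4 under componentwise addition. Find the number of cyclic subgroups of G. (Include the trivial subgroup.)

A cyclic subgroup of order d is generated by each of its φ(d) elements of order d, so the cyclic subgroups of order d number (#elements of order d)/φ(d).
Cyclic subgroups by order — order 1: 1; order 2: 3; order 4: 6; order 8: 4.
Total: 14.

14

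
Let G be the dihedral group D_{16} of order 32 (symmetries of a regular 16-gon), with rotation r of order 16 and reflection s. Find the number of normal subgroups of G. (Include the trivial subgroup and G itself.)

G has 36 subgroups. Checking conjugation-invariance by order — order 1: 1/1 normal; order 2: 1/17 normal; order 4: 1/9 normal; order 8: 1/5 normal; order 16: 3/3 normal; order 32: 1/1 normal.
Total normal subgroups: 8.

8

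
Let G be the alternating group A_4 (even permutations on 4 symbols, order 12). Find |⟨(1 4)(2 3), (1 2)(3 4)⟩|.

|⟨(1 4)(2 3)⟩| = 2 and |⟨(1 2)(3 4)⟩| = 2, so |H| is a multiple of lcm(2, 2) = 2 and divides |G| = 12.
Closing under the operation: H = {e, (1 2)(3 4), (1 3)(2 4), (1 4)(2 3)}, so |H| = 4.

4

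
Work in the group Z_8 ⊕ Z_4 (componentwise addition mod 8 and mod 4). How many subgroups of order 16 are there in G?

|G| = 32 and 16 | 32, so subgroups of order 16 are possible by Lagrange.
The subgroups of order 16 are: {(0,0), (0,1), (0,2), (0,3), (2,0), (2,1), (2,2), (2,3), (4,0), (4,1), (4,2), (4,3), (6,0), (6,1), (6,2), (6,3)}; {(0,0), (0,2), (1,0), (1,2), (2,0), (2,2), (3,0), (3,2), (4,0), (4,2), (5,0), (5,2), (6,0), (6,2), (7,0), (7,2)}; {(0,0), (0,2), (1,1), (1,3), (2,0), (2,2), (3,1), (3,3), (4,0), (4,2), (5,1), (5,3), (6,0), (6,2), (7,1), (7,3)}.
So G has 3 subgroups of order 16.

3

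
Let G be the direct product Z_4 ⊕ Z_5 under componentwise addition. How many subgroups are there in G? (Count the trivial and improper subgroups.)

6

|G| = 20, so by Lagrange every subgroup order divides 20. Divisors: 1, 2, 4, 5, 10, 20.
Subgroups by order — order 1: 1; order 2: 1; order 4: 1; order 5: 1; order 10: 1; order 20: 1.
Total: 1 + 1 + 1 + 1 + 1 + 1 = 6.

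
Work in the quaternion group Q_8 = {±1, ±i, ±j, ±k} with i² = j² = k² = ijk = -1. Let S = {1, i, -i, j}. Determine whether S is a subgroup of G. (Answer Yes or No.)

No

j ∈ S but its inverse -j ∉ S, so S is not a subgroup.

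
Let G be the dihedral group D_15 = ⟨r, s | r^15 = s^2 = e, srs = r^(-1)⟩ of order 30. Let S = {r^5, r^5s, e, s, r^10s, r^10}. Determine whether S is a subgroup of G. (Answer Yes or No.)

Yes

|S| = 6 divides |G| = 30, consistent with Lagrange.
S contains the identity, every element's inverse is in S, and S is closed under ·: it is a subgroup.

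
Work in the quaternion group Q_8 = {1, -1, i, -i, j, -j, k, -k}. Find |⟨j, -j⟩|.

|⟨j⟩| = 4 and |⟨-j⟩| = 4, so |H| is a multiple of lcm(4, 4) = 4 and divides |G| = 8.
Closing under the operation: H = {1, -1, j, -j}, so |H| = 4.

4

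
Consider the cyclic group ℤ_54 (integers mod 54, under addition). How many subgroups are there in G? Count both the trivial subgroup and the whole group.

A cyclic group of order 54 has exactly one subgroup for each divisor of 54.
Divisors of 54: 1, 2, 3, 6, 9, 18, 27, 54.
So ℤ_54 has 8 subgroups.

8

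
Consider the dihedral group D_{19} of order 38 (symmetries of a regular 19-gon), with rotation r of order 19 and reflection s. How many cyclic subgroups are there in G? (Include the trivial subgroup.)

A cyclic subgroup of order d is generated by each of its φ(d) elements of order d, so the cyclic subgroups of order d number (#elements of order d)/φ(d).
Cyclic subgroups by order — order 1: 1; order 2: 19; order 19: 1.
Total: 21.

21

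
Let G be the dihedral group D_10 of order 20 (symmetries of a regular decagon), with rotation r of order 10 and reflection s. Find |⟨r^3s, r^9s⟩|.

10

|⟨r^3s⟩| = 2 and |⟨r^9s⟩| = 2, so |H| is a multiple of lcm(2, 2) = 2 and divides |G| = 20.
Closing under the operation: H = {e, r^2, r^4, r^6, r^8, rs, r^3s, r^5s, r^7s, r^9s}, so |H| = 10.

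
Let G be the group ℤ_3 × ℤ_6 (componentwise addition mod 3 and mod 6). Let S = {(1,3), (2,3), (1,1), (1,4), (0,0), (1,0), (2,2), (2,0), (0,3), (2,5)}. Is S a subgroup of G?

No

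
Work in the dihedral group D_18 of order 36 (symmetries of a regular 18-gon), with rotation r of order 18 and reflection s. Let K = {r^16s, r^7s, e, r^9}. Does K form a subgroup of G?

|K| = 4 divides |G| = 36, consistent with Lagrange.
K contains the identity, every element's inverse is in K, and K is closed under ·: it is a subgroup.

Yes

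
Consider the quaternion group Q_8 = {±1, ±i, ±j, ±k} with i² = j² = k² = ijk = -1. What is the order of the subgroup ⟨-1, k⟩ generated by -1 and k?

4

|⟨-1⟩| = 2 and |⟨k⟩| = 4, so |H| is a multiple of lcm(2, 4) = 4 and divides |G| = 8.
Closing under the operation: H = {1, -1, k, -k}, so |H| = 4.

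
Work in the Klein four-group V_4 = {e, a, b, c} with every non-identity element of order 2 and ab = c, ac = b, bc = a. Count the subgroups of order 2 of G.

|G| = 4 and 2 | 4, so subgroups of order 2 are possible by Lagrange.
The subgroups of order 2 are: {e, a}; {e, b}; {e, c}.
So G has 3 subgroups of order 2.

3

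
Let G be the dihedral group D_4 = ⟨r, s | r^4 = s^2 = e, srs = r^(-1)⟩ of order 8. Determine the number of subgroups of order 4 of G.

3

|G| = 8 and 4 | 8, so subgroups of order 4 are possible by Lagrange.
The subgroups of order 4 are: {e, r, r^2, r^3}; {e, r^2, s, r^2s}; {e, r^2, rs, r^3s}.
So G has 3 subgroups of order 4.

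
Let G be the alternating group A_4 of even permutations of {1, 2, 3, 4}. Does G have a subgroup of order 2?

2 | 12. A subgroup of order 2 is {e, (1 2)(3 4)}.

Yes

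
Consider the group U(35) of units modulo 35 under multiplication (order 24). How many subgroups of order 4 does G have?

|G| = 24 and 4 | 24, so subgroups of order 4 are possible by Lagrange.
The subgroups of order 4 are: {1, 13, 27, 29}; {1, 8, 22, 29}; {1, 6, 29, 34}.
So G has 3 subgroups of order 4.

3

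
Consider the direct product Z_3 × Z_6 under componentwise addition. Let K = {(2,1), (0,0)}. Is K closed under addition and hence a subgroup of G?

No

(2,1) ∈ K but its inverse (1,5) ∉ K, so K is not a subgroup.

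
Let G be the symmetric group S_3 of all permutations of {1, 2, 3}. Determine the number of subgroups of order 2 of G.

|G| = 6 and 2 | 6, so subgroups of order 2 are possible by Lagrange.
The subgroups of order 2 are: {e, (1 2)}; {e, (1 3)}; {e, (2 3)}.
So G has 3 subgroups of order 2.

3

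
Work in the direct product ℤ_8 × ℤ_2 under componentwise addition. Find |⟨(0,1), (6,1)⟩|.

8

|⟨(0,1)⟩| = 2 and |⟨(6,1)⟩| = 4, so |H| is a multiple of lcm(2, 4) = 4 and divides |G| = 16.
Closing under the operation: H = {(0,0), (0,1), (2,0), (2,1), (4,0), (4,1), (6,0), (6,1)}, so |H| = 8.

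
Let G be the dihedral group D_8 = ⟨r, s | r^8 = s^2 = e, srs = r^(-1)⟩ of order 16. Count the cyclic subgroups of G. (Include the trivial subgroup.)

12

Each element a generates a cyclic subgroup ⟨a⟩; distinct elements may generate the same one (a cyclic group of order d has φ(d) generators).
Cyclic subgroups by order — order 1: 1; order 2: 9; order 4: 1; order 8: 1.
Total: 12.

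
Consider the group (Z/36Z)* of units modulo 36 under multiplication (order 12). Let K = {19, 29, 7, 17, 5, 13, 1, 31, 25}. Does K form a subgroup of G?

|K| = 9 does not divide |G| = 12, so by Lagrange K is not a subgroup.

No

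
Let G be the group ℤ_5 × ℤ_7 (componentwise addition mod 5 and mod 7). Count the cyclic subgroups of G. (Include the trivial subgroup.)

4

Each element a generates a cyclic subgroup ⟨a⟩; distinct elements may generate the same one (a cyclic group of order d has φ(d) generators).
Cyclic subgroups by order — order 1: 1; order 5: 1; order 7: 1; order 35: 1.
Total: 4.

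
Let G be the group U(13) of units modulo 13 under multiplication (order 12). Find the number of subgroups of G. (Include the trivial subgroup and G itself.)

6

|G| = 12, so by Lagrange every subgroup order divides 12. Divisors: 1, 2, 3, 4, 6, 12.
Subgroups by order — order 1: 1; order 2: 1; order 3: 1; order 4: 1; order 6: 1; order 12: 1.
Total: 1 + 1 + 1 + 1 + 1 + 1 = 6.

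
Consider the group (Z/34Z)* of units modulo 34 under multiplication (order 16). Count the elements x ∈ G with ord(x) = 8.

The elements of order 8 are: 9, 15, 19, 25.
That's 4.

4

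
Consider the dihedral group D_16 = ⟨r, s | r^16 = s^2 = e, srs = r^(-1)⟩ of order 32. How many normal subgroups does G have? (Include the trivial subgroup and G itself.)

8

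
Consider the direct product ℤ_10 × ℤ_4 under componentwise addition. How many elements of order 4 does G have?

4

An element (a,b) has order lcm(ord(a), ord(b)); count pairs with lcm equal to 4.
Enumerating gives 4 such elements.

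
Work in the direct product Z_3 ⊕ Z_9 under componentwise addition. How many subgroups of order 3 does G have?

4

|G| = 27 and 3 | 27, so subgroups of order 3 are possible by Lagrange.
The subgroups of order 3 are: {(0,0), (0,3), (0,6)}; {(0,0), (1,0), (2,0)}; {(0,0), (1,3), (2,6)}; {(0,0), (1,6), (2,3)}.
So G has 4 subgroups of order 3.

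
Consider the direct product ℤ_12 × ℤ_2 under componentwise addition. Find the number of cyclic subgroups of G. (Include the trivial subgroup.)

12

Group the elements of G by the cyclic subgroup they generate; each cyclic subgroup of order d accounts for φ(d) elements.
Cyclic subgroups by order — order 1: 1; order 2: 3; order 3: 1; order 4: 2; order 6: 3; order 12: 2.
Total: 12.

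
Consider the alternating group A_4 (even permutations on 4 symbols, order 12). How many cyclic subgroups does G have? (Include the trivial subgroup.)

8

Group the elements of G by the cyclic subgroup they generate; each cyclic subgroup of order d accounts for φ(d) elements.
Cyclic subgroups by order — order 1: 1; order 2: 3; order 3: 4.
Total: 8.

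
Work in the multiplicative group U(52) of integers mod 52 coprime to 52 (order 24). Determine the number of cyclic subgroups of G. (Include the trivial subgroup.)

12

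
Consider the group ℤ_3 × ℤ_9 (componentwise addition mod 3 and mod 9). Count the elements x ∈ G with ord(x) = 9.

An element (a,b) has order lcm(ord(a), ord(b)); count pairs with lcm equal to 9.
Enumerating gives 18 such elements.

18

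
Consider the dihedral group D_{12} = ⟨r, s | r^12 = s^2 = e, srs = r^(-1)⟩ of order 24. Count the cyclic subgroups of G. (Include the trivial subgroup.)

18

A cyclic subgroup of order d is generated by each of its φ(d) elements of order d, so the cyclic subgroups of order d number (#elements of order d)/φ(d).
Cyclic subgroups by order — order 1: 1; order 2: 13; order 3: 1; order 4: 1; order 6: 1; order 12: 1.
Total: 18.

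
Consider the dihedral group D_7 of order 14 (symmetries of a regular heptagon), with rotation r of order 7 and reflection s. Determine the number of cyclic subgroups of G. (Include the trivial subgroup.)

9

A cyclic subgroup of order d is generated by each of its φ(d) elements of order d, so the cyclic subgroups of order d number (#elements of order d)/φ(d).
Cyclic subgroups by order — order 1: 1; order 2: 7; order 7: 1.
Total: 9.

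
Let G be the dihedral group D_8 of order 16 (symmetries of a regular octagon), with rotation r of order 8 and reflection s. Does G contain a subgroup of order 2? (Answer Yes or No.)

2 | 16. A subgroup of order 2 is {e, r^2s}.

Yes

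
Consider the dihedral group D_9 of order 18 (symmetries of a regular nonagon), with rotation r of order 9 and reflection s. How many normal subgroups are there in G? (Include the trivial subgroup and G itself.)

G has 16 subgroups. Checking conjugation-invariance by order — order 1: 1/1 normal; order 2: 0/9 normal; order 3: 1/1 normal; order 6: 0/3 normal; order 9: 1/1 normal; order 18: 1/1 normal.
Total normal subgroups: 4.

4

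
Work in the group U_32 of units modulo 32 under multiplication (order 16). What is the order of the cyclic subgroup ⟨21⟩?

Compute successive powers of 21 mod 32: 21, 25, 13, 17, 5, 9, 29, 1; 21^8 ≡ 1 (mod 32).
So |⟨21⟩| = 8.

8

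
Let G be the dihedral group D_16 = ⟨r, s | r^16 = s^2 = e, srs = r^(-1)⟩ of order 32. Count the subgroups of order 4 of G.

|G| = 32 and 4 | 32, so subgroups of order 4 are possible by Lagrange.
The subgroups of order 4 are: {e, r^8, r^2s, r^10s}; {e, r^8, r^3s, r^11s}; {e, r^4, r^8, r^12}; {e, r^8, r^4s, r^12s}; … (9 in all).
So G has 9 subgroups of order 4.

9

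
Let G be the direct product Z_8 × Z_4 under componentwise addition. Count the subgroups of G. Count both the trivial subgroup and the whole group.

22

|G| = 32, so by Lagrange every subgroup order divides 32. Divisors: 1, 2, 4, 8, 16, 32.
Subgroups by order — order 1: 1; order 2: 3; order 4: 7; order 8: 7; order 16: 3; order 32: 1.
Total: 1 + 3 + 7 + 7 + 3 + 1 = 22.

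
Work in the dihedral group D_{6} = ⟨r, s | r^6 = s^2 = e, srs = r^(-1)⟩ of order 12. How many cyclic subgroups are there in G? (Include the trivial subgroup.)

Group the elements of G by the cyclic subgroup they generate; each cyclic subgroup of order d accounts for φ(d) elements.
Cyclic subgroups by order — order 1: 1; order 2: 7; order 3: 1; order 6: 1.
Total: 10.

10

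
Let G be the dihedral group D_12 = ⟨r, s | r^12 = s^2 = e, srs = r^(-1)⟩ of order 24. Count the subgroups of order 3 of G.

1

|G| = 24 and 3 | 24, so subgroups of order 3 are possible by Lagrange.
The subgroups of order 3 are: {e, r^4, r^8}.
So G has 1 subgroup of order 3.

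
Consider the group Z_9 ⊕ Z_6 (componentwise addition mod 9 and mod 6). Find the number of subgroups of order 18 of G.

|G| = 54 and 18 | 54, so subgroups of order 18 are possible by Lagrange.
The subgroups of order 18 are: {(0,0), (0,1), (0,2), (0,3), (0,4), (0,5), (3,0), (3,1), (3,2), (3,3), (3,4), (3,5), (6,0), (6,1), (6,2), (6,3), (6,4), (6,5)}; {(0,0), (0,3), (1,0), (1,3), (2,0), (2,3), (3,0), (3,3), (4,0), (4,3), (5,0), (5,3), (6,0), (6,3), (7,0), (7,3), (8,0), (8,3)}; {(0,0), (0,3), (1,1), (1,4), (2,2), (2,5), (3,0), (3,3), (4,1), (4,4), (5,2), (5,5), (6,0), (6,3), (7,1), (7,4), (8,2), (8,5)}; {(0,0), (0,3), (1,2), (1,5), (2,1), (2,4), (3,0), (3,3), (4,2), (4,5), (5,1), (5,4), (6,0), (6,3), (7,2), (7,5), (8,1), (8,4)}.
So G has 4 subgroups of order 18.

4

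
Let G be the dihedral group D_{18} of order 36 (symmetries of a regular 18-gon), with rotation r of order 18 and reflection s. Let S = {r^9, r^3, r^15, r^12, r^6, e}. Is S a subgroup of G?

|S| = 6 divides |G| = 36, consistent with Lagrange.
S contains the identity, every element's inverse is in S, and S is closed under ·: it is a subgroup.
In fact S = ⟨r^15⟩.

Yes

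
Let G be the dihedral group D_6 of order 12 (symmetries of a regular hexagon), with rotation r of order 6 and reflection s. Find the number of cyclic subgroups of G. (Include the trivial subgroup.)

10

Group the elements of G by the cyclic subgroup they generate; each cyclic subgroup of order d accounts for φ(d) elements.
Cyclic subgroups by order — order 1: 1; order 2: 7; order 3: 1; order 6: 1.
Total: 10.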